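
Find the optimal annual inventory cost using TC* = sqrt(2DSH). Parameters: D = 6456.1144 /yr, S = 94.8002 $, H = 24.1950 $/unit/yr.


2*D*S*H = 29616660.9096
TC* = sqrt(29616660.9096) = 5442.1192

5442.1192 $/yr


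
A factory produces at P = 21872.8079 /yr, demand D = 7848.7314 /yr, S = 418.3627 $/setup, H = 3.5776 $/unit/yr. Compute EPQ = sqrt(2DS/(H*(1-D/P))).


1 - D/P = 1 - 0.3588 = 0.6412
H*(1-D/P) = 2.2938
2DS = 6567232.9202
EPQ = sqrt(2862997.0757) = 1692.0393

1692.0393 units


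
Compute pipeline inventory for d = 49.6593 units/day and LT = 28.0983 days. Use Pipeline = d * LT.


Pipeline = 49.6593 * 28.0983 = 1395.3419

1395.3419 units


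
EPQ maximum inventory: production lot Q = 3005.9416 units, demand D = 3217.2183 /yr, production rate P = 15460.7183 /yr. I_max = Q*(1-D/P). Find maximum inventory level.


D/P = 0.2081
1 - D/P = 0.7919
I_max = 3005.9416 * 0.7919 = 2380.4357

2380.4357 units


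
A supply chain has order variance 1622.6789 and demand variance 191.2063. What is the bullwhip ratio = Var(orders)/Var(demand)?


BW = 1622.6789 / 191.2063 = 8.4865

8.4865


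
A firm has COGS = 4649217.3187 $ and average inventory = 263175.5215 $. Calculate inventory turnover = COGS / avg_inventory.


Turnover = 4649217.3187 / 263175.5215 = 17.6658

17.6658


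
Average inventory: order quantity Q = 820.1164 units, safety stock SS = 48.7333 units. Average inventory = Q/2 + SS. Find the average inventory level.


Q/2 = 410.0582
Avg = 410.0582 + 48.7333 = 458.7915

458.7915 units


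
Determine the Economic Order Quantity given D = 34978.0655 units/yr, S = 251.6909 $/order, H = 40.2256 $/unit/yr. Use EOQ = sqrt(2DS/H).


2*D*S = 2 * 34978.0655 * 251.6909 = 17607321.5719
2*D*S/H = 437714.3305
EOQ = sqrt(437714.3305) = 661.5998

661.5998 units


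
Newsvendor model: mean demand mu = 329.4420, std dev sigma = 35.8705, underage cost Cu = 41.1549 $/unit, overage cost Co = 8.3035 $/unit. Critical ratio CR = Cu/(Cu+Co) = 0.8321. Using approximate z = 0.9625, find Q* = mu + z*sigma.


CR = Cu/(Cu+Co) = 41.1549/(41.1549+8.3035) = 0.8321
z = 0.9625
Q* = 329.4420 + 0.9625 * 35.8705 = 363.9674

363.9674 units


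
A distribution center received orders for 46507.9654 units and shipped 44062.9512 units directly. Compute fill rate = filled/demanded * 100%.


FR = 44062.9512 / 46507.9654 * 100 = 94.7428

94.7428%


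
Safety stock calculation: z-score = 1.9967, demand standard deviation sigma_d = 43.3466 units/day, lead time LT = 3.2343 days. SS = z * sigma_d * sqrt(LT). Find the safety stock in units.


sqrt(LT) = sqrt(3.2343) = 1.7984
SS = 1.9967 * 43.3466 * 1.7984 = 155.6532

155.6532 units


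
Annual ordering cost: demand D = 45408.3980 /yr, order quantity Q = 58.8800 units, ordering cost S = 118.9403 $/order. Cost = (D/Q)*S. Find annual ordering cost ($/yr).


Number of orders = D/Q = 771.2024
Cost = 771.2024 * 118.9403 = 91727.0462

91727.0462 $/yr


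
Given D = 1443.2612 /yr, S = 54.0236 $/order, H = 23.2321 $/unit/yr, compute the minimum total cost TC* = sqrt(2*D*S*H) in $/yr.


2*D*S*H = 3622821.3761
TC* = sqrt(3622821.3761) = 1903.3711

1903.3711 $/yr


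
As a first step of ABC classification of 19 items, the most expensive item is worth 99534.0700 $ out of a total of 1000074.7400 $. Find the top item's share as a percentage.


Top item = 99534.0700
Total = 1000074.7400
Percentage = 99534.0700 / 1000074.7400 * 100 = 9.9527

9.9527%


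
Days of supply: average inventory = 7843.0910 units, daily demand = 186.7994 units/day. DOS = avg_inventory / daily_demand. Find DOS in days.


DOS = 7843.0910 / 186.7994 = 41.9867

41.9867 days


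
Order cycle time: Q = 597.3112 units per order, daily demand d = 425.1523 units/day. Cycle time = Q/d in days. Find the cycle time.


Cycle = 597.3112 / 425.1523 = 1.4049

1.4049 days


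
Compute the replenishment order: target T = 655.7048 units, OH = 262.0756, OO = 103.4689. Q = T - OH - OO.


Inventory position = OH + OO = 262.0756 + 103.4689 = 365.5445
Q = 655.7048 - 365.5445 = 290.1603

290.1603 units


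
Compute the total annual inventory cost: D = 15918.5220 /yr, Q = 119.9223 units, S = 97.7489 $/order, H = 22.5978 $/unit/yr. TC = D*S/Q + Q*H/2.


Ordering cost = D*S/Q = 12975.2182
Holding cost = Q*H/2 = 1354.9901
TC = 12975.2182 + 1354.9901 = 14330.2083

14330.2083 $/yr


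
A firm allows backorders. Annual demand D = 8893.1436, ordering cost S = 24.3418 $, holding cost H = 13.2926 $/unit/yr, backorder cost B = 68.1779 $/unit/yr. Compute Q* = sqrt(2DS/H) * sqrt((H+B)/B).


sqrt(2DS/H) = 180.4737
sqrt((H+B)/B) = 1.0931
Q* = 180.4737 * 1.0931 = 197.2842

197.2842 units


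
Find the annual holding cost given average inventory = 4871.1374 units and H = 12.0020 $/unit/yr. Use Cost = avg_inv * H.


Cost = 4871.1374 * 12.0020 = 58463.3911

58463.3911 $/yr


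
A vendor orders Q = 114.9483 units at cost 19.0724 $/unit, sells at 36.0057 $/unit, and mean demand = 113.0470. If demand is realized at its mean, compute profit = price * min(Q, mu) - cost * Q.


Sales at mu = min(114.9483, 113.0470) = 113.0470
Revenue = 36.0057 * 113.0470 = 4070.3364
Total cost = 19.0724 * 114.9483 = 2192.3400
Profit = 4070.3364 - 2192.3400 = 1877.9964

1877.9964 $


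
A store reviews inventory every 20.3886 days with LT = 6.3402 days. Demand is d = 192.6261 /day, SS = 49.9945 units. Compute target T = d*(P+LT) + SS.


P + LT = 26.7288
d*(P+LT) = 192.6261 * 26.7288 = 5148.6645
T = 5148.6645 + 49.9945 = 5198.6590

5198.6590 units


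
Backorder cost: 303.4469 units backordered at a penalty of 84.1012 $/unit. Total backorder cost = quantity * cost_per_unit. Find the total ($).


Total = 303.4469 * 84.1012 = 25520.2484

25520.2484 $


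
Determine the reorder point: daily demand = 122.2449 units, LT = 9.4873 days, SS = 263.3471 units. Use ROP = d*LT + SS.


d*LT = 122.2449 * 9.4873 = 1159.7740
ROP = 1159.7740 + 263.3471 = 1423.1211

1423.1211 units


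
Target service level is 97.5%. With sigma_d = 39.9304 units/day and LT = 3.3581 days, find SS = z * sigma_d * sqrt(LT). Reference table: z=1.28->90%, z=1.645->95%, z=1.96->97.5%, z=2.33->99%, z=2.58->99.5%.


From the table, SL = 97.5% corresponds to z = 1.96
sqrt(LT) = sqrt(3.3581) = 1.8325
SS = 1.96 * 39.9304 * 1.8325 = 143.4190

143.4190 units


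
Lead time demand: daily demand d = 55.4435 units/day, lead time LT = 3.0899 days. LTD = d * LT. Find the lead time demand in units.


LTD = 55.4435 * 3.0899 = 171.3149

171.3149 units


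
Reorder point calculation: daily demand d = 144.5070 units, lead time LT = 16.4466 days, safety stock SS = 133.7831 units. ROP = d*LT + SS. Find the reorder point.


d*LT = 144.5070 * 16.4466 = 2376.6488
ROP = 2376.6488 + 133.7831 = 2510.4319

2510.4319 units


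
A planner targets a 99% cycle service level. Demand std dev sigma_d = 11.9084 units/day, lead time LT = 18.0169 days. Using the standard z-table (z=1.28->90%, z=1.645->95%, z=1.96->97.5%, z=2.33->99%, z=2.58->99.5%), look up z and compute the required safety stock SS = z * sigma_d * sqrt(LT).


From the table, SL = 99% corresponds to z = 2.33
sqrt(LT) = sqrt(18.0169) = 4.2446
SS = 2.33 * 11.9084 * 4.2446 = 117.7740

117.7740 units


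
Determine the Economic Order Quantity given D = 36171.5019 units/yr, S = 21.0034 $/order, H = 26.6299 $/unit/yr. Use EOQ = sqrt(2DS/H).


2*D*S = 2 * 36171.5019 * 21.0034 = 1519449.0460
2*D*S/H = 57058.0080
EOQ = sqrt(57058.0080) = 238.8682

238.8682 units


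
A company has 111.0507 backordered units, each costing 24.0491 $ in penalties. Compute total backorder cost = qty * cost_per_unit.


Total = 111.0507 * 24.0491 = 2670.6694

2670.6694 $


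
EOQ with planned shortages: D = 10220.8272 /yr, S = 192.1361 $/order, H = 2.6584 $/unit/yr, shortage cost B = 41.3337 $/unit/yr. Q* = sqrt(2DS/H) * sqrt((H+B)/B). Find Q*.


sqrt(2DS/H) = 1215.4927
sqrt((H+B)/B) = 1.0317
Q* = 1215.4927 * 1.0317 = 1253.9712

1253.9712 units


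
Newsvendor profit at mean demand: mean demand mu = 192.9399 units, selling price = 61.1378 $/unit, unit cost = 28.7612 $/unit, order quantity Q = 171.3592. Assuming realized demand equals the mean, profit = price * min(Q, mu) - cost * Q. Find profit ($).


Sales at mu = min(171.3592, 192.9399) = 171.3592
Revenue = 61.1378 * 171.3592 = 10476.5245
Total cost = 28.7612 * 171.3592 = 4928.4962
Profit = 10476.5245 - 4928.4962 = 5548.0283

5548.0283 $


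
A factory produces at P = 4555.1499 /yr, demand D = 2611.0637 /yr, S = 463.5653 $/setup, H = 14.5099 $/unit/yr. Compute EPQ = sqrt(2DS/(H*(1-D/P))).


1 - D/P = 1 - 0.5732 = 0.4268
H*(1-D/P) = 6.1927
2DS = 2420797.0548
EPQ = sqrt(390913.9049) = 625.2311

625.2311 units


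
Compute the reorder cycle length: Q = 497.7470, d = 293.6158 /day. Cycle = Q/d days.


Cycle = 497.7470 / 293.6158 = 1.6952

1.6952 days


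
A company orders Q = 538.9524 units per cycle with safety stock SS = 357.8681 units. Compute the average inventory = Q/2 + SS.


Q/2 = 269.4762
Avg = 269.4762 + 357.8681 = 627.3443

627.3443 units


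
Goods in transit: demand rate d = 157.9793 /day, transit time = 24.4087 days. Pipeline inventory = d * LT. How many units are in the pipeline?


Pipeline = 157.9793 * 24.4087 = 3856.0693

3856.0693 units


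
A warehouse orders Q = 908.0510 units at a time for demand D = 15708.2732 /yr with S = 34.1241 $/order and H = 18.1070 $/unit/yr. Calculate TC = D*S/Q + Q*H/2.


Ordering cost = D*S/Q = 590.3090
Holding cost = Q*H/2 = 8221.0397
TC = 590.3090 + 8221.0397 = 8811.3487

8811.3487 $/yr


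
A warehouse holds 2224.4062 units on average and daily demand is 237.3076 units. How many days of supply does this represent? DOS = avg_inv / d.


DOS = 2224.4062 / 237.3076 = 9.3735

9.3735 days


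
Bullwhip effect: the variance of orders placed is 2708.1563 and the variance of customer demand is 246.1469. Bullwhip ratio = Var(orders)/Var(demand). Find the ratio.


BW = 2708.1563 / 246.1469 = 11.0022

11.0022


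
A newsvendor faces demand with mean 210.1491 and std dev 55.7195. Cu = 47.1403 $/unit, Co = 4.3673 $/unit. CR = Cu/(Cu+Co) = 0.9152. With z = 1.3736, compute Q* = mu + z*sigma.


CR = Cu/(Cu+Co) = 47.1403/(47.1403+4.3673) = 0.9152
z = 1.3736
Q* = 210.1491 + 1.3736 * 55.7195 = 286.6854

286.6854 units


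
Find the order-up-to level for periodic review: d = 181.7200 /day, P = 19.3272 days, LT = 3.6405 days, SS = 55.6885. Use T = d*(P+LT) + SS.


P + LT = 22.9677
d*(P+LT) = 181.7200 * 22.9677 = 4173.6904
T = 4173.6904 + 55.6885 = 4229.3789

4229.3789 units


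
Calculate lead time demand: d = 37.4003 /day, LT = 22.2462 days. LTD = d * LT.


LTD = 37.4003 * 22.2462 = 832.0146

832.0146 units


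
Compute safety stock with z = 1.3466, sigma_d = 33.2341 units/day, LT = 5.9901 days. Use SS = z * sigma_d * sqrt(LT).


sqrt(LT) = sqrt(5.9901) = 2.4475
SS = 1.3466 * 33.2341 * 2.4475 = 109.5316

109.5316 units


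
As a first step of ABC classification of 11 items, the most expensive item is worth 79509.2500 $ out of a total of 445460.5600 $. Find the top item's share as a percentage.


Top item = 79509.2500
Total = 445460.5600
Percentage = 79509.2500 / 445460.5600 * 100 = 17.8488

17.8488%


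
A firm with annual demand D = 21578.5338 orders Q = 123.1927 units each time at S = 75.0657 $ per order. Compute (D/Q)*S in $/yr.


Number of orders = D/Q = 175.1608
Cost = 175.1608 * 75.0657 = 13148.5692

13148.5692 $/yr


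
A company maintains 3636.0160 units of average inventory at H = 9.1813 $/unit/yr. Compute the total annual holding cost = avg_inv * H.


Cost = 3636.0160 * 9.1813 = 33383.3537

33383.3537 $/yr


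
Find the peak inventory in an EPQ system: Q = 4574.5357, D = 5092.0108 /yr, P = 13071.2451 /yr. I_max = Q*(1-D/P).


D/P = 0.3896
1 - D/P = 0.6104
I_max = 4574.5357 * 0.6104 = 2792.4878

2792.4878 units


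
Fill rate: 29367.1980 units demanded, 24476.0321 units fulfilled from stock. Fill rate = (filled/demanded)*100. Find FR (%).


FR = 24476.0321 / 29367.1980 * 100 = 83.3448

83.3448%


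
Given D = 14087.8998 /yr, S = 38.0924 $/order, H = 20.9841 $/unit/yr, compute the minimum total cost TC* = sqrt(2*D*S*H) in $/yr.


2*D*S*H = 22521895.1895
TC* = sqrt(22521895.1895) = 4745.7239

4745.7239 $/yr


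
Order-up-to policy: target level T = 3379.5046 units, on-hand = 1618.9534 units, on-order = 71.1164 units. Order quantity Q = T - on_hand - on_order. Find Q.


Inventory position = OH + OO = 1618.9534 + 71.1164 = 1690.0698
Q = 3379.5046 - 1690.0698 = 1689.4348

1689.4348 units


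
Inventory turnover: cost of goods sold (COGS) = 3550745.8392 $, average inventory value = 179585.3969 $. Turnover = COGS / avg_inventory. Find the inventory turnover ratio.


Turnover = 3550745.8392 / 179585.3969 = 19.7719

19.7719


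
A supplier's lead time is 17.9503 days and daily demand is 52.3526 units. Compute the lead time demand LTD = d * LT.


LTD = 52.3526 * 17.9503 = 939.7449

939.7449 units


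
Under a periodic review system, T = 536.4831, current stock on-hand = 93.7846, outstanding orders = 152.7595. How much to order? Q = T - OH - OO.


Inventory position = OH + OO = 93.7846 + 152.7595 = 246.5441
Q = 536.4831 - 246.5441 = 289.9390

289.9390 units


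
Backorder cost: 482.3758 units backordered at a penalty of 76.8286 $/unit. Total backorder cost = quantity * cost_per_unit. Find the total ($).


Total = 482.3758 * 76.8286 = 37060.2574

37060.2574 $


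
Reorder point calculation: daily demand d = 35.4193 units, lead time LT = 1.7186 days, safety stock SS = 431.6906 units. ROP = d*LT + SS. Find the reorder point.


d*LT = 35.4193 * 1.7186 = 60.8716
ROP = 60.8716 + 431.6906 = 492.5622

492.5622 units


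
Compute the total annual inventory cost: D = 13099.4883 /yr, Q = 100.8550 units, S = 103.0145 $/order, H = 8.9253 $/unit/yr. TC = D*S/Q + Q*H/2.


Ordering cost = D*S/Q = 13379.9736
Holding cost = Q*H/2 = 450.0806
TC = 13379.9736 + 450.0806 = 13830.0542

13830.0542 $/yr


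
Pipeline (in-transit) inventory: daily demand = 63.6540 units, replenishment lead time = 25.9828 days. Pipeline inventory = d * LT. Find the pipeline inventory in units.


Pipeline = 63.6540 * 25.9828 = 1653.9092

1653.9092 units


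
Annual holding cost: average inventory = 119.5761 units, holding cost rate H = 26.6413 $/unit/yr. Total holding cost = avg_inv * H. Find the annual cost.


Cost = 119.5761 * 26.6413 = 3185.6628

3185.6628 $/yr


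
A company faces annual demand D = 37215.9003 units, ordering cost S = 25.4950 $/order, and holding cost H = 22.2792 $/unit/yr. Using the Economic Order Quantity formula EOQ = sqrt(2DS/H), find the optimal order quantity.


2*D*S = 2 * 37215.9003 * 25.4950 = 1897638.7563
2*D*S/H = 85175.3544
EOQ = sqrt(85175.3544) = 291.8482

291.8482 units


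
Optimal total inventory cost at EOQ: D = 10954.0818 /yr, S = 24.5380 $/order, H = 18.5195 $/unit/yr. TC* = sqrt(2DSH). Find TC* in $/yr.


2*D*S*H = 9955759.4498
TC* = sqrt(9955759.4498) = 3155.2749

3155.2749 $/yr


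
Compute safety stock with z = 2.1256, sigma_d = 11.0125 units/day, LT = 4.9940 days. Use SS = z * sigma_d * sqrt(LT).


sqrt(LT) = sqrt(4.9940) = 2.2347
SS = 2.1256 * 11.0125 * 2.2347 = 52.3108

52.3108 units


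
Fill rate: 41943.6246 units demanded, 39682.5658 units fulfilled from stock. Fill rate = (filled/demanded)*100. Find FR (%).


FR = 39682.5658 / 41943.6246 * 100 = 94.6093

94.6093%


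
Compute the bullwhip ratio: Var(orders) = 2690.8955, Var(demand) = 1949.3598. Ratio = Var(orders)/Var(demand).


BW = 2690.8955 / 1949.3598 = 1.3804

1.3804


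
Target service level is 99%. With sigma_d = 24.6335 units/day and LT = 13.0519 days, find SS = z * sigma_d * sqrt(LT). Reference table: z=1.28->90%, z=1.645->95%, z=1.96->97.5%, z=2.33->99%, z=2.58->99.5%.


From the table, SL = 99% corresponds to z = 2.33
sqrt(LT) = sqrt(13.0519) = 3.6127
SS = 2.33 * 24.6335 * 3.6127 = 207.3571

207.3571 units


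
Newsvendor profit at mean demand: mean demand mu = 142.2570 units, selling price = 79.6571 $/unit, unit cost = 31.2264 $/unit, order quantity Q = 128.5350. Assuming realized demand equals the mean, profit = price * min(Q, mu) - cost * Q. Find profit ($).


Sales at mu = min(128.5350, 142.2570) = 128.5350
Revenue = 79.6571 * 128.5350 = 10238.7253
Total cost = 31.2264 * 128.5350 = 4013.6853
Profit = 10238.7253 - 4013.6853 = 6225.0400

6225.0400 $


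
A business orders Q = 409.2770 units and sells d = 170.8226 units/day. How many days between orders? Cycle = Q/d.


Cycle = 409.2770 / 170.8226 = 2.3959

2.3959 days


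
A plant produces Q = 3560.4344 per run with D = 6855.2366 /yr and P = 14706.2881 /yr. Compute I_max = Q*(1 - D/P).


D/P = 0.4661
1 - D/P = 0.5339
I_max = 3560.4344 * 0.5339 = 1900.7620

1900.7620 units


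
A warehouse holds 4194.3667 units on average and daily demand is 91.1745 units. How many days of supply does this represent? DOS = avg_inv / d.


DOS = 4194.3667 / 91.1745 = 46.0037

46.0037 days


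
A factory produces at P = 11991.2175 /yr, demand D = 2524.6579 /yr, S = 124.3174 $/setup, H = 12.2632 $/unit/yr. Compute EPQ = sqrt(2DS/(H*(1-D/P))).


1 - D/P = 1 - 0.2105 = 0.7895
H*(1-D/P) = 9.6813
2DS = 627717.8120
EPQ = sqrt(64838.3192) = 254.6337

254.6337 units


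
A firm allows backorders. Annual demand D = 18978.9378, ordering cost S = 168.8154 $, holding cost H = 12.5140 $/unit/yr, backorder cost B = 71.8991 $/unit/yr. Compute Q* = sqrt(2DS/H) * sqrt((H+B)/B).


sqrt(2DS/H) = 715.5812
sqrt((H+B)/B) = 1.0835
Q* = 715.5812 * 1.0835 = 775.3577

775.3577 units


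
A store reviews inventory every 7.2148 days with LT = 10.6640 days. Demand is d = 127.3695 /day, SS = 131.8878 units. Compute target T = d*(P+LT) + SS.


P + LT = 17.8788
d*(P+LT) = 127.3695 * 17.8788 = 2277.2138
T = 2277.2138 + 131.8878 = 2409.1016

2409.1016 units


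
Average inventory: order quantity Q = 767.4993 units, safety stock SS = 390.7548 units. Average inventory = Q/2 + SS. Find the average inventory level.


Q/2 = 383.7496
Avg = 383.7496 + 390.7548 = 774.5044

774.5044 units


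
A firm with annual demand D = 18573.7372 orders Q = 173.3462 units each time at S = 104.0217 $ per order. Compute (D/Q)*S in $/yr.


Number of orders = D/Q = 107.1482
Cost = 107.1482 * 104.0217 = 11145.7403

11145.7403 $/yr


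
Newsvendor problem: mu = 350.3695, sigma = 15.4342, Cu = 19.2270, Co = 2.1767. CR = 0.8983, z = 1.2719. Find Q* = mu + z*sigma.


CR = Cu/(Cu+Co) = 19.2270/(19.2270+2.1767) = 0.8983
z = 1.2719
Q* = 350.3695 + 1.2719 * 15.4342 = 370.0003

370.0003 units


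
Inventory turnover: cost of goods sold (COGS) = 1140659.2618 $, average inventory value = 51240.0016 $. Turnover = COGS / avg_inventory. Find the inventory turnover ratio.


Turnover = 1140659.2618 / 51240.0016 = 22.2611

22.2611


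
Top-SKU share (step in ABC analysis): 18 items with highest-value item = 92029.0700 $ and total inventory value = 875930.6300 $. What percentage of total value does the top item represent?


Top item = 92029.0700
Total = 875930.6300
Percentage = 92029.0700 / 875930.6300 * 100 = 10.5064

10.5064%


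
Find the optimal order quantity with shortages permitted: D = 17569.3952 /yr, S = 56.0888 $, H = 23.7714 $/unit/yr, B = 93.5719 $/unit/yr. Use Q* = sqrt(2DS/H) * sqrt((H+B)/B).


sqrt(2DS/H) = 287.9414
sqrt((H+B)/B) = 1.1198
Q* = 287.9414 * 1.1198 = 322.4486

322.4486 units


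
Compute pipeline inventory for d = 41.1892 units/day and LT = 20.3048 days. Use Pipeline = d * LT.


Pipeline = 41.1892 * 20.3048 = 836.3385

836.3385 units


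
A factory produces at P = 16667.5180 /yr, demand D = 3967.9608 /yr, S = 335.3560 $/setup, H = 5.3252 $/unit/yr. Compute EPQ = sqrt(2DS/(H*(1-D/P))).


1 - D/P = 1 - 0.2381 = 0.7619
H*(1-D/P) = 4.0575
2DS = 2661358.9241
EPQ = sqrt(655918.5005) = 809.8880

809.8880 units


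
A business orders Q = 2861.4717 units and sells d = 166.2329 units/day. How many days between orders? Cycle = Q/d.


Cycle = 2861.4717 / 166.2329 = 17.2136

17.2136 days


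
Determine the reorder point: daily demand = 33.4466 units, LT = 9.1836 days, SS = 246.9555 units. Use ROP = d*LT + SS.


d*LT = 33.4466 * 9.1836 = 307.1602
ROP = 307.1602 + 246.9555 = 554.1157

554.1157 units


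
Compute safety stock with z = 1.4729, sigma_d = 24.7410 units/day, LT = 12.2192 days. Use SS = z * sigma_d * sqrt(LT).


sqrt(LT) = sqrt(12.2192) = 3.4956
SS = 1.4729 * 24.7410 * 3.4956 = 127.3831

127.3831 units


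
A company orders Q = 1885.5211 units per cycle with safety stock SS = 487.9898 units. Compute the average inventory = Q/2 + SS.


Q/2 = 942.7605
Avg = 942.7605 + 487.9898 = 1430.7504

1430.7504 units


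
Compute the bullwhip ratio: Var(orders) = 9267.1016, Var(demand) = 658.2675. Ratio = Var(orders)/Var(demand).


BW = 9267.1016 / 658.2675 = 14.0780

14.0780


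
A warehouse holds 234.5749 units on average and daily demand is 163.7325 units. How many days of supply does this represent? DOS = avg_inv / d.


DOS = 234.5749 / 163.7325 = 1.4327

1.4327 days


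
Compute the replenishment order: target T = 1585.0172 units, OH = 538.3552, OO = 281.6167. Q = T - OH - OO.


Inventory position = OH + OO = 538.3552 + 281.6167 = 819.9719
Q = 1585.0172 - 819.9719 = 765.0453

765.0453 units


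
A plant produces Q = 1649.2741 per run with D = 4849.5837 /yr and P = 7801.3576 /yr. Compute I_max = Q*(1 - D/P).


D/P = 0.6216
1 - D/P = 0.3784
I_max = 1649.2741 * 0.3784 = 624.0304

624.0304 units


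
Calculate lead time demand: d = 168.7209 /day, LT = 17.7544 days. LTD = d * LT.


LTD = 168.7209 * 17.7544 = 2995.5383

2995.5383 units


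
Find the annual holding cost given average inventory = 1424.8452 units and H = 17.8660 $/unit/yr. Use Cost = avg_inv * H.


Cost = 1424.8452 * 17.8660 = 25456.2843

25456.2843 $/yr


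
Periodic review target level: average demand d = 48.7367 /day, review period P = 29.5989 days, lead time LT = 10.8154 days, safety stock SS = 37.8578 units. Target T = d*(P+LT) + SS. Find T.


P + LT = 40.4143
d*(P+LT) = 48.7367 * 40.4143 = 1969.6596
T = 1969.6596 + 37.8578 = 2007.5174

2007.5174 units


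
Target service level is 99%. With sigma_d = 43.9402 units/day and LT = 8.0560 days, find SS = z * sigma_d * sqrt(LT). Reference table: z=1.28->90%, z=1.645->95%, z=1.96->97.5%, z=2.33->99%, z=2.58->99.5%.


From the table, SL = 99% corresponds to z = 2.33
sqrt(LT) = sqrt(8.0560) = 2.8383
SS = 2.33 * 43.9402 * 2.8383 = 290.5880

290.5880 units


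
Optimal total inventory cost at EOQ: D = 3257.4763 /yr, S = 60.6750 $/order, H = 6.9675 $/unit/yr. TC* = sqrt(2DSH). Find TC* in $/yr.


2*D*S*H = 2754216.1637
TC* = sqrt(2754216.1637) = 1659.5831

1659.5831 $/yr


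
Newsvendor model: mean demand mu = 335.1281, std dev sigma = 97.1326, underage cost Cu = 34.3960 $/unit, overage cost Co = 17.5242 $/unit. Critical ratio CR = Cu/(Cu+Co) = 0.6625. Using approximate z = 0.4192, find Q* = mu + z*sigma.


CR = Cu/(Cu+Co) = 34.3960/(34.3960+17.5242) = 0.6625
z = 0.4192
Q* = 335.1281 + 0.4192 * 97.1326 = 375.8461

375.8461 units


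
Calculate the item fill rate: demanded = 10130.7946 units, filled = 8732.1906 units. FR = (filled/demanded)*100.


FR = 8732.1906 / 10130.7946 * 100 = 86.1945

86.1945%


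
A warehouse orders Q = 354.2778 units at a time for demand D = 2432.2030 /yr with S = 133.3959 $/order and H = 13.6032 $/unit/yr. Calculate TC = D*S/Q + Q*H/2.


Ordering cost = D*S/Q = 915.7952
Holding cost = Q*H/2 = 2409.6559
TC = 915.7952 + 2409.6559 = 3325.4511

3325.4511 $/yr


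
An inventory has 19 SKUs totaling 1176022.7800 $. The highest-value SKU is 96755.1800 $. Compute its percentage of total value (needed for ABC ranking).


Top item = 96755.1800
Total = 1176022.7800
Percentage = 96755.1800 / 1176022.7800 * 100 = 8.2273

8.2273%


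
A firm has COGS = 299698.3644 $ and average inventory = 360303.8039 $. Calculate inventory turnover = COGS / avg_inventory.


Turnover = 299698.3644 / 360303.8039 = 0.8318

0.8318


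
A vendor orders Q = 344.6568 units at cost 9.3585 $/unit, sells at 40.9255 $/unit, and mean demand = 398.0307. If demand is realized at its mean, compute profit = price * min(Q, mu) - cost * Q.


Sales at mu = min(344.6568, 398.0307) = 344.6568
Revenue = 40.9255 * 344.6568 = 14105.2519
Total cost = 9.3585 * 344.6568 = 3225.4707
Profit = 14105.2519 - 3225.4707 = 10879.7812

10879.7812 $


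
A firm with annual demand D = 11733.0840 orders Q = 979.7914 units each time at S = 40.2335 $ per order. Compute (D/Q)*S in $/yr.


Number of orders = D/Q = 11.9751
Cost = 11.9751 * 40.2335 = 481.7995

481.7995 $/yr


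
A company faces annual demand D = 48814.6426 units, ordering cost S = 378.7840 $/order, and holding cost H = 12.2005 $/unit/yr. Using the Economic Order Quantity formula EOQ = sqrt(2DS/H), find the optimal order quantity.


2*D*S = 2 * 48814.6426 * 378.7840 = 36980411.1652
2*D*S/H = 3031057.0194
EOQ = sqrt(3031057.0194) = 1740.9931

1740.9931 units


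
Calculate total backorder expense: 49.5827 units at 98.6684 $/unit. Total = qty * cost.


Total = 49.5827 * 98.6684 = 4892.2457

4892.2457 $


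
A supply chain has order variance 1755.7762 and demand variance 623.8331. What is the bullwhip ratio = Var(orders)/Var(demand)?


BW = 1755.7762 / 623.8331 = 2.8145

2.8145


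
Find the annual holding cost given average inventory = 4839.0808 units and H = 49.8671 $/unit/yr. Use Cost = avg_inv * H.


Cost = 4839.0808 * 49.8671 = 241310.9262

241310.9262 $/yr


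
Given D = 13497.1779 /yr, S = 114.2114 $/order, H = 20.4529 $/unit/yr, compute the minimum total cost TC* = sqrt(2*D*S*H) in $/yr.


2*D*S*H = 63057582.6691
TC* = sqrt(63057582.6691) = 7940.8805

7940.8805 $/yr


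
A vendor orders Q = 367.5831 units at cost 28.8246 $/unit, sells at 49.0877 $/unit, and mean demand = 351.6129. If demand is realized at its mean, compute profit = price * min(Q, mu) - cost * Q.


Sales at mu = min(367.5831, 351.6129) = 351.6129
Revenue = 49.0877 * 351.6129 = 17259.8686
Total cost = 28.8246 * 367.5831 = 10595.4358
Profit = 17259.8686 - 10595.4358 = 6664.4327

6664.4327 $


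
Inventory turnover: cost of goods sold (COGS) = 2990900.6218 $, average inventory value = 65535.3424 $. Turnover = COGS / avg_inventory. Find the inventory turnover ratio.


Turnover = 2990900.6218 / 65535.3424 = 45.6380

45.6380


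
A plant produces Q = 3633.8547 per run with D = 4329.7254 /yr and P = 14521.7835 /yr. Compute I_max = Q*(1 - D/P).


D/P = 0.2982
1 - D/P = 0.7018
I_max = 3633.8547 * 0.7018 = 2550.4070

2550.4070 units


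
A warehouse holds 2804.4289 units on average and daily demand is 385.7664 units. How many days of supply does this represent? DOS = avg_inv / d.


DOS = 2804.4289 / 385.7664 = 7.2698

7.2698 days


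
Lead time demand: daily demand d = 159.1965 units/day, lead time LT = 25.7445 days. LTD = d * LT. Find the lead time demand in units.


LTD = 159.1965 * 25.7445 = 4098.4343

4098.4343 units


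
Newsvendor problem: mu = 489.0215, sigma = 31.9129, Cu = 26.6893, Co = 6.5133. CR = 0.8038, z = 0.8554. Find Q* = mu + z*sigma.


CR = Cu/(Cu+Co) = 26.6893/(26.6893+6.5133) = 0.8038
z = 0.8554
Q* = 489.0215 + 0.8554 * 31.9129 = 516.3198

516.3198 units


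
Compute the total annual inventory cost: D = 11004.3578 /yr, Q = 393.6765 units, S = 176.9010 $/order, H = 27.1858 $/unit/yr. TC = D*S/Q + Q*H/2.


Ordering cost = D*S/Q = 4944.8771
Holding cost = Q*H/2 = 5351.2053
TC = 4944.8771 + 5351.2053 = 10296.0824

10296.0824 $/yr


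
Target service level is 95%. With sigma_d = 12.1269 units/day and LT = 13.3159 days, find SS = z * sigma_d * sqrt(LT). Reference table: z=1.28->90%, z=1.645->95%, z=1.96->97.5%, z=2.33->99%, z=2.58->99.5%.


From the table, SL = 95% corresponds to z = 1.645
sqrt(LT) = sqrt(13.3159) = 3.6491
SS = 1.645 * 12.1269 * 3.6491 = 72.7949

72.7949 units


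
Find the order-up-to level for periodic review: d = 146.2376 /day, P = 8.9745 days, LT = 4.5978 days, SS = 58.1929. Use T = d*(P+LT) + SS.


P + LT = 13.5723
d*(P+LT) = 146.2376 * 13.5723 = 1984.7806
T = 1984.7806 + 58.1929 = 2042.9735

2042.9735 units


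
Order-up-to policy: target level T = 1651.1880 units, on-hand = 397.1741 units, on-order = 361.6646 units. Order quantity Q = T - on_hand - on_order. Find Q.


Inventory position = OH + OO = 397.1741 + 361.6646 = 758.8387
Q = 1651.1880 - 758.8387 = 892.3493

892.3493 units


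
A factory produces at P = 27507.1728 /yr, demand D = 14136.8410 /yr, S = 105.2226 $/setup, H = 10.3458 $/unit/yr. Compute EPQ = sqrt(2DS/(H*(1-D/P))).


1 - D/P = 1 - 0.5139 = 0.4861
H*(1-D/P) = 5.0288
2DS = 2975030.3316
EPQ = sqrt(591603.9842) = 769.1580

769.1580 units


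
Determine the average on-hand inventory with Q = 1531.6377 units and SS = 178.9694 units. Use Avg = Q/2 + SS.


Q/2 = 765.8188
Avg = 765.8188 + 178.9694 = 944.7883

944.7883 units


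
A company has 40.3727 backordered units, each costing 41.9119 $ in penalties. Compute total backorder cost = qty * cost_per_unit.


Total = 40.3727 * 41.9119 = 1692.0966

1692.0966 $


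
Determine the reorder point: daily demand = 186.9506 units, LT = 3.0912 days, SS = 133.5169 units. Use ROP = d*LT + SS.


d*LT = 186.9506 * 3.0912 = 577.9017
ROP = 577.9017 + 133.5169 = 711.4186

711.4186 units


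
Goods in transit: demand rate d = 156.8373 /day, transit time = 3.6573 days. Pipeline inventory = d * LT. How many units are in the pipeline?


Pipeline = 156.8373 * 3.6573 = 573.6011

573.6011 units


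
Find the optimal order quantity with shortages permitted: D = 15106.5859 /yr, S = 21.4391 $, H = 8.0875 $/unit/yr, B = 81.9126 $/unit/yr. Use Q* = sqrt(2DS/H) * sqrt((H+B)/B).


sqrt(2DS/H) = 283.0051
sqrt((H+B)/B) = 1.0482
Q* = 283.0051 * 1.0482 = 296.6473

296.6473 units


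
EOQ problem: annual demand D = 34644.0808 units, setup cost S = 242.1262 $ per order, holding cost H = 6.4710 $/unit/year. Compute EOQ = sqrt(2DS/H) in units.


2*D*S = 2 * 34644.0808 * 242.1262 = 16776479.2732
2*D*S/H = 2592563.6336
EOQ = sqrt(2592563.6336) = 1610.1440

1610.1440 units


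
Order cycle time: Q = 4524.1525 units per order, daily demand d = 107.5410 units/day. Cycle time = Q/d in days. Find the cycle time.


Cycle = 4524.1525 / 107.5410 = 42.0691

42.0691 days


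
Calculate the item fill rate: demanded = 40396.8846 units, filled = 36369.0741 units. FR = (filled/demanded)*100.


FR = 36369.0741 / 40396.8846 * 100 = 90.0294

90.0294%


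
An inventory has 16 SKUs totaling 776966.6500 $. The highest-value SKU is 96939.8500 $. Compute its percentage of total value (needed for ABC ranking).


Top item = 96939.8500
Total = 776966.6500
Percentage = 96939.8500 / 776966.6500 * 100 = 12.4767

12.4767%


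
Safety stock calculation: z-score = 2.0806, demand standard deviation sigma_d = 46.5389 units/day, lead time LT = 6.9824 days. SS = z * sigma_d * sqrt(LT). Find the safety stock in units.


sqrt(LT) = sqrt(6.9824) = 2.6424
SS = 2.0806 * 46.5389 * 2.6424 = 255.8628

255.8628 units


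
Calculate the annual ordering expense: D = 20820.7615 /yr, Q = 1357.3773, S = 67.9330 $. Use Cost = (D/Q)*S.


Number of orders = D/Q = 15.3390
Cost = 15.3390 * 67.9330 = 1042.0218

1042.0218 $/yr


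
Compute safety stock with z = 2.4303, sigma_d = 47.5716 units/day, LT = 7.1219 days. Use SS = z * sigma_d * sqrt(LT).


sqrt(LT) = sqrt(7.1219) = 2.6687
SS = 2.4303 * 47.5716 * 2.6687 = 308.5358

308.5358 units


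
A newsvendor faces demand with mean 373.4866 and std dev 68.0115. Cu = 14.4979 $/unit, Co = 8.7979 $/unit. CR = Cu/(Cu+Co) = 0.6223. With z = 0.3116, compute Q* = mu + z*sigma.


CR = Cu/(Cu+Co) = 14.4979/(14.4979+8.7979) = 0.6223
z = 0.3116
Q* = 373.4866 + 0.3116 * 68.0115 = 394.6790

394.6790 units


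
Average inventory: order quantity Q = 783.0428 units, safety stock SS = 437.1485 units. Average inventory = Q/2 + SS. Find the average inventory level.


Q/2 = 391.5214
Avg = 391.5214 + 437.1485 = 828.6699

828.6699 units


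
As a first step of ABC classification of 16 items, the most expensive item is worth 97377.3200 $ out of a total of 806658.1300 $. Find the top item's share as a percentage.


Top item = 97377.3200
Total = 806658.1300
Percentage = 97377.3200 / 806658.1300 * 100 = 12.0717

12.0717%


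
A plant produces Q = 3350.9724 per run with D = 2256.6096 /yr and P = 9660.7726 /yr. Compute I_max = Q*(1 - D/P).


D/P = 0.2336
1 - D/P = 0.7664
I_max = 3350.9724 * 0.7664 = 2568.2362

2568.2362 units


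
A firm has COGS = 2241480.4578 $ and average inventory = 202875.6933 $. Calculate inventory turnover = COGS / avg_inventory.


Turnover = 2241480.4578 / 202875.6933 = 11.0485

11.0485


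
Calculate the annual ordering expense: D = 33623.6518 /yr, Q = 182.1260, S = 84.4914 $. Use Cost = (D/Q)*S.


Number of orders = D/Q = 184.6175
Cost = 184.6175 * 84.4914 = 15598.5934

15598.5934 $/yr


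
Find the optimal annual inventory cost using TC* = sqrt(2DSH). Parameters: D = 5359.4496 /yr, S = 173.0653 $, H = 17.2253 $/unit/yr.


2*D*S*H = 31954128.7568
TC* = sqrt(31954128.7568) = 5652.7983

5652.7983 $/yr


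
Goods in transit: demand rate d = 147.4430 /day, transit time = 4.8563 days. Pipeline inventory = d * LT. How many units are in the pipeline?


Pipeline = 147.4430 * 4.8563 = 716.0274

716.0274 units


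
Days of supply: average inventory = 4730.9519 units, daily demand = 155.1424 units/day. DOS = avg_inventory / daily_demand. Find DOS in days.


DOS = 4730.9519 / 155.1424 = 30.4943

30.4943 days


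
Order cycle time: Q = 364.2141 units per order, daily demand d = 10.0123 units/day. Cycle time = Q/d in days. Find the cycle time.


Cycle = 364.2141 / 10.0123 = 36.3767

36.3767 days


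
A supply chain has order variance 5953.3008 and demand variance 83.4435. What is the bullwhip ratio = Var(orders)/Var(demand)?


BW = 5953.3008 / 83.4435 = 71.3453

71.3453


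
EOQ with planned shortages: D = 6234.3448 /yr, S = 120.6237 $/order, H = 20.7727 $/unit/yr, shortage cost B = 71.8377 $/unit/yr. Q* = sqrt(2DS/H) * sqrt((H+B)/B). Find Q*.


sqrt(2DS/H) = 269.0793
sqrt((H+B)/B) = 1.1354
Q* = 269.0793 * 1.1354 = 305.5160

305.5160 units


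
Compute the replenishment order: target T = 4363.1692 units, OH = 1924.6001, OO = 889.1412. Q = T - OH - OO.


Inventory position = OH + OO = 1924.6001 + 889.1412 = 2813.7413
Q = 4363.1692 - 2813.7413 = 1549.4279

1549.4279 units


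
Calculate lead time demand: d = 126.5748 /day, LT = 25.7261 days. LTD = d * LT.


LTD = 126.5748 * 25.7261 = 3256.2760

3256.2760 units


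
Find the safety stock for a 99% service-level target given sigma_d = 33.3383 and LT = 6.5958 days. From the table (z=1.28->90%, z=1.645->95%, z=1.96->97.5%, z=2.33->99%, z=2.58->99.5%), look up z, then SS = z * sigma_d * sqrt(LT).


From the table, SL = 99% corresponds to z = 2.33
sqrt(LT) = sqrt(6.5958) = 2.5682
SS = 2.33 * 33.3383 * 2.5682 = 199.4955

199.4955 units


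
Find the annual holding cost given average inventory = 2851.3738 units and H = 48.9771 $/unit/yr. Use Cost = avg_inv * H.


Cost = 2851.3738 * 48.9771 = 139652.0197

139652.0197 $/yr


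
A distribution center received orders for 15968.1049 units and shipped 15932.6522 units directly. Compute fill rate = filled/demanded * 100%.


FR = 15932.6522 / 15968.1049 * 100 = 99.7780

99.7780%


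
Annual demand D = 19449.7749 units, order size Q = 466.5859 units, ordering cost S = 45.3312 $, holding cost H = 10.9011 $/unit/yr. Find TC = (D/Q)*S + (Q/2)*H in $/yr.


Ordering cost = D*S/Q = 1889.6448
Holding cost = Q*H/2 = 2543.1498
TC = 1889.6448 + 2543.1498 = 4432.7946

4432.7946 $/yr


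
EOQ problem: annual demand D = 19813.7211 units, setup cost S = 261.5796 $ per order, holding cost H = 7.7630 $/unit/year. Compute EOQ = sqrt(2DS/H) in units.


2*D*S = 2 * 19813.7211 * 261.5796 = 10365730.4797
2*D*S/H = 1335273.7962
EOQ = sqrt(1335273.7962) = 1155.5405

1155.5405 units


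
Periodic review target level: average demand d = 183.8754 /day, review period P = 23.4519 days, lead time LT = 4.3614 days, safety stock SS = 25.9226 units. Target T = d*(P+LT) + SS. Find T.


P + LT = 27.8133
d*(P+LT) = 183.8754 * 27.8133 = 5114.1817
T = 5114.1817 + 25.9226 = 5140.1043

5140.1043 units


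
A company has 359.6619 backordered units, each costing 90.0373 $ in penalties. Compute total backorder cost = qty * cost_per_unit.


Total = 359.6619 * 90.0373 = 32382.9864

32382.9864 $


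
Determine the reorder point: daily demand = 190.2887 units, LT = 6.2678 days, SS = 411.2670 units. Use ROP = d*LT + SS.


d*LT = 190.2887 * 6.2678 = 1192.6915
ROP = 1192.6915 + 411.2670 = 1603.9585

1603.9585 units


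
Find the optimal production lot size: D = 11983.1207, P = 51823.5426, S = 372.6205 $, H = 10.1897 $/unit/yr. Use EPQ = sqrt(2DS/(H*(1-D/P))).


1 - D/P = 1 - 0.2312 = 0.7688
H*(1-D/P) = 7.8335
2DS = 8930312.8536
EPQ = sqrt(1140009.4319) = 1067.7122

1067.7122 units


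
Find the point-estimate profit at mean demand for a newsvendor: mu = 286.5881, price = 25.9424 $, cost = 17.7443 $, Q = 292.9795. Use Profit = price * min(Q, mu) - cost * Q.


Sales at mu = min(292.9795, 286.5881) = 286.5881
Revenue = 25.9424 * 286.5881 = 7434.7831
Total cost = 17.7443 * 292.9795 = 5198.7161
Profit = 7434.7831 - 5198.7161 = 2236.0670

2236.0670 $


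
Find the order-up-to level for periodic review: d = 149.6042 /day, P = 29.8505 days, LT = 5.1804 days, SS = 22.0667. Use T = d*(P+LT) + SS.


P + LT = 35.0309
d*(P+LT) = 149.6042 * 35.0309 = 5240.7698
T = 5240.7698 + 22.0667 = 5262.8365

5262.8365 units


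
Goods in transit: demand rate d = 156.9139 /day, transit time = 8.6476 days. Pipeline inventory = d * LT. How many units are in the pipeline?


Pipeline = 156.9139 * 8.6476 = 1356.9286

1356.9286 units


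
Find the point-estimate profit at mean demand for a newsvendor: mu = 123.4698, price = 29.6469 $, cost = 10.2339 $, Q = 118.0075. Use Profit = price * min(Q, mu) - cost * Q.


Sales at mu = min(118.0075, 123.4698) = 118.0075
Revenue = 29.6469 * 118.0075 = 3498.5566
Total cost = 10.2339 * 118.0075 = 1207.6770
Profit = 3498.5566 - 1207.6770 = 2290.8796

2290.8796 $


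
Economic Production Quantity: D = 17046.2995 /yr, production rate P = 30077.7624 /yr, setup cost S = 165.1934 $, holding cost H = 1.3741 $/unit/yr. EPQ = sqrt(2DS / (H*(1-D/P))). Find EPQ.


1 - D/P = 1 - 0.5667 = 0.4333
H*(1-D/P) = 0.5953
2DS = 5631872.3436
EPQ = sqrt(9459905.8680) = 3075.6960

3075.6960 units


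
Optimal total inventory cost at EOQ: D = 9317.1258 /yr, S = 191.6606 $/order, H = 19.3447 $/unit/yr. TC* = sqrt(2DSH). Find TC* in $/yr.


2*D*S*H = 69088664.4519
TC* = sqrt(69088664.4519) = 8311.9591

8311.9591 $/yr


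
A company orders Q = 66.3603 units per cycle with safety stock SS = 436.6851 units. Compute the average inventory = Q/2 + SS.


Q/2 = 33.1801
Avg = 33.1801 + 436.6851 = 469.8652

469.8652 units


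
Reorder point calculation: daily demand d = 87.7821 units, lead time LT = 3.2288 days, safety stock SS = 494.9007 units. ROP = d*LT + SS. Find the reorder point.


d*LT = 87.7821 * 3.2288 = 283.4308
ROP = 283.4308 + 494.9007 = 778.3315

778.3315 units


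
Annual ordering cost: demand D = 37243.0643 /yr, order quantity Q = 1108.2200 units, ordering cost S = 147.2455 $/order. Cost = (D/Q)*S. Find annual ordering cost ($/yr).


Number of orders = D/Q = 33.6062
Cost = 33.6062 * 147.2455 = 4948.3619

4948.3619 $/yr


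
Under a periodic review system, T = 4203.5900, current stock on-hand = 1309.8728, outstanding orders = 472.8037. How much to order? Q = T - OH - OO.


Inventory position = OH + OO = 1309.8728 + 472.8037 = 1782.6765
Q = 4203.5900 - 1782.6765 = 2420.9135

2420.9135 units
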